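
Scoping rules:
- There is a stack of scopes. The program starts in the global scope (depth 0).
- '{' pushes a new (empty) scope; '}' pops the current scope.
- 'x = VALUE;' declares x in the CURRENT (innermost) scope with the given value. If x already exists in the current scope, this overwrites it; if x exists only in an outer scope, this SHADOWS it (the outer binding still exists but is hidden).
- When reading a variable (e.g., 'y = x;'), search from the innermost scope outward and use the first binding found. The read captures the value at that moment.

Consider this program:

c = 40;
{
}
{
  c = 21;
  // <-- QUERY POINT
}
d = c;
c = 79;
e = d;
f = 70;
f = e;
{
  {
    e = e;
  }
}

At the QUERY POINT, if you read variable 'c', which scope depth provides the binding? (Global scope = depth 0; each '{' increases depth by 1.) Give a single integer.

Answer: 1

Derivation:
Step 1: declare c=40 at depth 0
Step 2: enter scope (depth=1)
Step 3: exit scope (depth=0)
Step 4: enter scope (depth=1)
Step 5: declare c=21 at depth 1
Visible at query point: c=21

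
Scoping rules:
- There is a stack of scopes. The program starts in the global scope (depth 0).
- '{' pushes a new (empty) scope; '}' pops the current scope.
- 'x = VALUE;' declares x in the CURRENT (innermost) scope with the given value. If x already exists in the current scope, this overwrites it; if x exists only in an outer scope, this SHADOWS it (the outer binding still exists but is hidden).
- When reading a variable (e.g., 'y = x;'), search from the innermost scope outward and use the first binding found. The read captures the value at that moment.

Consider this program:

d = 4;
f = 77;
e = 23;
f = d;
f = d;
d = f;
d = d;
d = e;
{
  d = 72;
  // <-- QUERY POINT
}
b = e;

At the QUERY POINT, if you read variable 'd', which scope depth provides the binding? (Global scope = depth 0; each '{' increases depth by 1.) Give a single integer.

Step 1: declare d=4 at depth 0
Step 2: declare f=77 at depth 0
Step 3: declare e=23 at depth 0
Step 4: declare f=(read d)=4 at depth 0
Step 5: declare f=(read d)=4 at depth 0
Step 6: declare d=(read f)=4 at depth 0
Step 7: declare d=(read d)=4 at depth 0
Step 8: declare d=(read e)=23 at depth 0
Step 9: enter scope (depth=1)
Step 10: declare d=72 at depth 1
Visible at query point: d=72 e=23 f=4

Answer: 1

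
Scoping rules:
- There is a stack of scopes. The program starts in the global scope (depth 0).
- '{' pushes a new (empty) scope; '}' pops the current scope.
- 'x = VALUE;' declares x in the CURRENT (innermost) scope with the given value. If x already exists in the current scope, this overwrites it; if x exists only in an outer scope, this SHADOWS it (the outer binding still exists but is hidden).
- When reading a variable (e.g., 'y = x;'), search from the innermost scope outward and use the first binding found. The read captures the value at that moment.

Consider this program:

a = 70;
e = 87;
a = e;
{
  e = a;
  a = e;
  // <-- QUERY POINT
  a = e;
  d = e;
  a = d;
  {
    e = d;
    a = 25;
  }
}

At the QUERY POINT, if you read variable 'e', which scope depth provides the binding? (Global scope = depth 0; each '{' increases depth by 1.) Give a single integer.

Answer: 1

Derivation:
Step 1: declare a=70 at depth 0
Step 2: declare e=87 at depth 0
Step 3: declare a=(read e)=87 at depth 0
Step 4: enter scope (depth=1)
Step 5: declare e=(read a)=87 at depth 1
Step 6: declare a=(read e)=87 at depth 1
Visible at query point: a=87 e=87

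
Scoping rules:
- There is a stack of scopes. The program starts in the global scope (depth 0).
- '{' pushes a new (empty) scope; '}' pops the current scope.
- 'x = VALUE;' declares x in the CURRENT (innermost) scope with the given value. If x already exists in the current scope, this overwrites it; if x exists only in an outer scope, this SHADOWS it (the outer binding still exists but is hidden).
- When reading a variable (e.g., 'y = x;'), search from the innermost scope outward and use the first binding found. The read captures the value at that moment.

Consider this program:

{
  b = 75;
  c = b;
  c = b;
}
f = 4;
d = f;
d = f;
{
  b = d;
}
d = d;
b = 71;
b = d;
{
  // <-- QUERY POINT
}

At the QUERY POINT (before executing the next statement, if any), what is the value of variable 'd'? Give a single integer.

Step 1: enter scope (depth=1)
Step 2: declare b=75 at depth 1
Step 3: declare c=(read b)=75 at depth 1
Step 4: declare c=(read b)=75 at depth 1
Step 5: exit scope (depth=0)
Step 6: declare f=4 at depth 0
Step 7: declare d=(read f)=4 at depth 0
Step 8: declare d=(read f)=4 at depth 0
Step 9: enter scope (depth=1)
Step 10: declare b=(read d)=4 at depth 1
Step 11: exit scope (depth=0)
Step 12: declare d=(read d)=4 at depth 0
Step 13: declare b=71 at depth 0
Step 14: declare b=(read d)=4 at depth 0
Step 15: enter scope (depth=1)
Visible at query point: b=4 d=4 f=4

Answer: 4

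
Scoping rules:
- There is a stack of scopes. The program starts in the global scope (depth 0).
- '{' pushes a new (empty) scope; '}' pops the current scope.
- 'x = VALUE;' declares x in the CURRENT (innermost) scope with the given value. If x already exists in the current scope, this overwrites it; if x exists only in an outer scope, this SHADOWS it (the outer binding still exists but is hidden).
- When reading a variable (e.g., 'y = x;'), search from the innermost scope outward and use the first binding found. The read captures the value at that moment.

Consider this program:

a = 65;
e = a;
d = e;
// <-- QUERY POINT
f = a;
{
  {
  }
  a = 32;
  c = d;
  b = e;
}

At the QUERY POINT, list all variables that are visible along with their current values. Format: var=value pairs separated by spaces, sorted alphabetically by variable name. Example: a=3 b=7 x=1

Step 1: declare a=65 at depth 0
Step 2: declare e=(read a)=65 at depth 0
Step 3: declare d=(read e)=65 at depth 0
Visible at query point: a=65 d=65 e=65

Answer: a=65 d=65 e=65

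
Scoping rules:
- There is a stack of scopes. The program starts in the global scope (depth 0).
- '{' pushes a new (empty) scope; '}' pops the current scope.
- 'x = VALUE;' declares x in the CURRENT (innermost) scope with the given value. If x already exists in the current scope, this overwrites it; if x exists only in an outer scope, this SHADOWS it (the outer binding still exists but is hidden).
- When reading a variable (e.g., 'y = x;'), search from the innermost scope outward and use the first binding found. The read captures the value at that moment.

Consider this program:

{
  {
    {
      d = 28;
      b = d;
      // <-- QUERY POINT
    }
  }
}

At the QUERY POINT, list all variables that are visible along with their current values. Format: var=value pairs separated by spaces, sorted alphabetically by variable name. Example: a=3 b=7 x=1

Step 1: enter scope (depth=1)
Step 2: enter scope (depth=2)
Step 3: enter scope (depth=3)
Step 4: declare d=28 at depth 3
Step 5: declare b=(read d)=28 at depth 3
Visible at query point: b=28 d=28

Answer: b=28 d=28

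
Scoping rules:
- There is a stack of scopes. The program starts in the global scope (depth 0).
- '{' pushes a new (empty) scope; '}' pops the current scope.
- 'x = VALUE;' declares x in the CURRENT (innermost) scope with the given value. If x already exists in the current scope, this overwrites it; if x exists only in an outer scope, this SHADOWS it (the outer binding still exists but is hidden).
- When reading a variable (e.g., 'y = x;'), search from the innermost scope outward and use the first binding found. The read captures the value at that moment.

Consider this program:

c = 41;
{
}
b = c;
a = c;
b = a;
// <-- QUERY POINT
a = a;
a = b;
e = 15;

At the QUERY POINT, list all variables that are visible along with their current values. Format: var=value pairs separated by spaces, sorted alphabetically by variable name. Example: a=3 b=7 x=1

Answer: a=41 b=41 c=41

Derivation:
Step 1: declare c=41 at depth 0
Step 2: enter scope (depth=1)
Step 3: exit scope (depth=0)
Step 4: declare b=(read c)=41 at depth 0
Step 5: declare a=(read c)=41 at depth 0
Step 6: declare b=(read a)=41 at depth 0
Visible at query point: a=41 b=41 c=41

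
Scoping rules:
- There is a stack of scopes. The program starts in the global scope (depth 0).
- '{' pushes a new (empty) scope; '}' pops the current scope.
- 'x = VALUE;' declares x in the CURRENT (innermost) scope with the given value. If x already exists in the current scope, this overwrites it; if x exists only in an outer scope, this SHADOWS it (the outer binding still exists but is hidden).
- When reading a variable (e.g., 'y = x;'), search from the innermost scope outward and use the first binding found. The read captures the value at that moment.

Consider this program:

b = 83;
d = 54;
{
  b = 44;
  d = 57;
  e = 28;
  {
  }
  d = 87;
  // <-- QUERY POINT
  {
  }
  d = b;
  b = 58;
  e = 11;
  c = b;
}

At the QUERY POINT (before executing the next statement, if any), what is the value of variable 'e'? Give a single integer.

Step 1: declare b=83 at depth 0
Step 2: declare d=54 at depth 0
Step 3: enter scope (depth=1)
Step 4: declare b=44 at depth 1
Step 5: declare d=57 at depth 1
Step 6: declare e=28 at depth 1
Step 7: enter scope (depth=2)
Step 8: exit scope (depth=1)
Step 9: declare d=87 at depth 1
Visible at query point: b=44 d=87 e=28

Answer: 28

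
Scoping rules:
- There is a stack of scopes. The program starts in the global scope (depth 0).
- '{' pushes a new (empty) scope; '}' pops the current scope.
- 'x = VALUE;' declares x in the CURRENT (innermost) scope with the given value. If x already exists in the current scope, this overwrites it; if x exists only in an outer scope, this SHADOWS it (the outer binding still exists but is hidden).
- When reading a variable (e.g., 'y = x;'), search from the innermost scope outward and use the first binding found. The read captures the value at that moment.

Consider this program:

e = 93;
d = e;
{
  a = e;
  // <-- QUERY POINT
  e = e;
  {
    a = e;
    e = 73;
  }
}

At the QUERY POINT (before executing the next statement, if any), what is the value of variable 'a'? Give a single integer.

Step 1: declare e=93 at depth 0
Step 2: declare d=(read e)=93 at depth 0
Step 3: enter scope (depth=1)
Step 4: declare a=(read e)=93 at depth 1
Visible at query point: a=93 d=93 e=93

Answer: 93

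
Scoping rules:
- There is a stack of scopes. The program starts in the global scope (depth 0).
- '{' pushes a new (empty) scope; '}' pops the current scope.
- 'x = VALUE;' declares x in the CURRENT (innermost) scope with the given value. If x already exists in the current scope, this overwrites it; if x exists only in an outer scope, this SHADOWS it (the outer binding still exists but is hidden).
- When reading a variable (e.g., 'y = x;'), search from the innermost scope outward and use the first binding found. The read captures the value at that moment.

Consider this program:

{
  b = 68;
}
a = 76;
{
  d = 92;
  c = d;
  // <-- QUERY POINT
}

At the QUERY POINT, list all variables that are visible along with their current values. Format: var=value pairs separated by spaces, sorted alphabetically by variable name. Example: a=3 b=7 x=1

Step 1: enter scope (depth=1)
Step 2: declare b=68 at depth 1
Step 3: exit scope (depth=0)
Step 4: declare a=76 at depth 0
Step 5: enter scope (depth=1)
Step 6: declare d=92 at depth 1
Step 7: declare c=(read d)=92 at depth 1
Visible at query point: a=76 c=92 d=92

Answer: a=76 c=92 d=92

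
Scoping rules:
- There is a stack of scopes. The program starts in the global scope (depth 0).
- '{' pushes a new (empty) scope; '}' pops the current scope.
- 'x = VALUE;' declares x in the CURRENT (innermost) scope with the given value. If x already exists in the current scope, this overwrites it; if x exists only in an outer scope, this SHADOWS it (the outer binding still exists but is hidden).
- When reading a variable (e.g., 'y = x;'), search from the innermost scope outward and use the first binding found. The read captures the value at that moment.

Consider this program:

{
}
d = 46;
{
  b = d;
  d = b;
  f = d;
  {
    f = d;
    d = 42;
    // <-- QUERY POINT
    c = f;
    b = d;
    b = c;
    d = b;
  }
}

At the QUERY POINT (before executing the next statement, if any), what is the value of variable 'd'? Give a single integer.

Step 1: enter scope (depth=1)
Step 2: exit scope (depth=0)
Step 3: declare d=46 at depth 0
Step 4: enter scope (depth=1)
Step 5: declare b=(read d)=46 at depth 1
Step 6: declare d=(read b)=46 at depth 1
Step 7: declare f=(read d)=46 at depth 1
Step 8: enter scope (depth=2)
Step 9: declare f=(read d)=46 at depth 2
Step 10: declare d=42 at depth 2
Visible at query point: b=46 d=42 f=46

Answer: 42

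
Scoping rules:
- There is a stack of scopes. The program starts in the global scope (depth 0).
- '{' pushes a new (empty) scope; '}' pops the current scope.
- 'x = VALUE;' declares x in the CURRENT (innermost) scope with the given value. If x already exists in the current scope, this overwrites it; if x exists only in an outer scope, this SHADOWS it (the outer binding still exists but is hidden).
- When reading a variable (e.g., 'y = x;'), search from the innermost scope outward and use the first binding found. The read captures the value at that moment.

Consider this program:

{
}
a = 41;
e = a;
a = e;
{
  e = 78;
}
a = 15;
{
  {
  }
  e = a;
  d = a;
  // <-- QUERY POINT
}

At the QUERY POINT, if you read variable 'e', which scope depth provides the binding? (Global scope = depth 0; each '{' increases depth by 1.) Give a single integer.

Step 1: enter scope (depth=1)
Step 2: exit scope (depth=0)
Step 3: declare a=41 at depth 0
Step 4: declare e=(read a)=41 at depth 0
Step 5: declare a=(read e)=41 at depth 0
Step 6: enter scope (depth=1)
Step 7: declare e=78 at depth 1
Step 8: exit scope (depth=0)
Step 9: declare a=15 at depth 0
Step 10: enter scope (depth=1)
Step 11: enter scope (depth=2)
Step 12: exit scope (depth=1)
Step 13: declare e=(read a)=15 at depth 1
Step 14: declare d=(read a)=15 at depth 1
Visible at query point: a=15 d=15 e=15

Answer: 1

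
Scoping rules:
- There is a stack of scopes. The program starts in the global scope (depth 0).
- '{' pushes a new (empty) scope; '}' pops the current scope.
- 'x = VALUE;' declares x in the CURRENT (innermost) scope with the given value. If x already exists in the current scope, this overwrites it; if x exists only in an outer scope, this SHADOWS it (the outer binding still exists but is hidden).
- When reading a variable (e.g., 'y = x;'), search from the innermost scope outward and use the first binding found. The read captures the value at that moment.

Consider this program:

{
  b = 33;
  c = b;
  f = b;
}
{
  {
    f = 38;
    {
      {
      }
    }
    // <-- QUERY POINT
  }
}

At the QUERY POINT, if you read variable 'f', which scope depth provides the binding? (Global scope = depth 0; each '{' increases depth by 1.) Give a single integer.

Answer: 2

Derivation:
Step 1: enter scope (depth=1)
Step 2: declare b=33 at depth 1
Step 3: declare c=(read b)=33 at depth 1
Step 4: declare f=(read b)=33 at depth 1
Step 5: exit scope (depth=0)
Step 6: enter scope (depth=1)
Step 7: enter scope (depth=2)
Step 8: declare f=38 at depth 2
Step 9: enter scope (depth=3)
Step 10: enter scope (depth=4)
Step 11: exit scope (depth=3)
Step 12: exit scope (depth=2)
Visible at query point: f=38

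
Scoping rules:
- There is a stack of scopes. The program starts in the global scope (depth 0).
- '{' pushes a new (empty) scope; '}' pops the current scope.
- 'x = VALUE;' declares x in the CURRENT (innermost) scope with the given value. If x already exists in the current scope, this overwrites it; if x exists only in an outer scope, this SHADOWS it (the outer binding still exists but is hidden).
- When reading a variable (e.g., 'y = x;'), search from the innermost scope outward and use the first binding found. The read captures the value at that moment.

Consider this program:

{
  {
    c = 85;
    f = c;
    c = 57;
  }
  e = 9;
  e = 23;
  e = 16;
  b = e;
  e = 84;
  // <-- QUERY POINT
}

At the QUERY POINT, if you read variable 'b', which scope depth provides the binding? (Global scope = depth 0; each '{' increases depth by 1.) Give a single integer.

Answer: 1

Derivation:
Step 1: enter scope (depth=1)
Step 2: enter scope (depth=2)
Step 3: declare c=85 at depth 2
Step 4: declare f=(read c)=85 at depth 2
Step 5: declare c=57 at depth 2
Step 6: exit scope (depth=1)
Step 7: declare e=9 at depth 1
Step 8: declare e=23 at depth 1
Step 9: declare e=16 at depth 1
Step 10: declare b=(read e)=16 at depth 1
Step 11: declare e=84 at depth 1
Visible at query point: b=16 e=84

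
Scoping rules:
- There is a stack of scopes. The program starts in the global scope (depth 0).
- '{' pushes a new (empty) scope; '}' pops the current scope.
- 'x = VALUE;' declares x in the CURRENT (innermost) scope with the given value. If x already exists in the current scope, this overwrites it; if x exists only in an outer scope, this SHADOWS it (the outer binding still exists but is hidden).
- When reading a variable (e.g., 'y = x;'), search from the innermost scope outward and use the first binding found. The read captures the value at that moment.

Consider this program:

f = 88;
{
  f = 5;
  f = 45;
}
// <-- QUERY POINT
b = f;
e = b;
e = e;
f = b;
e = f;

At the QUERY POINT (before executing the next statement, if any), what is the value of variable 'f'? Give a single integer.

Step 1: declare f=88 at depth 0
Step 2: enter scope (depth=1)
Step 3: declare f=5 at depth 1
Step 4: declare f=45 at depth 1
Step 5: exit scope (depth=0)
Visible at query point: f=88

Answer: 88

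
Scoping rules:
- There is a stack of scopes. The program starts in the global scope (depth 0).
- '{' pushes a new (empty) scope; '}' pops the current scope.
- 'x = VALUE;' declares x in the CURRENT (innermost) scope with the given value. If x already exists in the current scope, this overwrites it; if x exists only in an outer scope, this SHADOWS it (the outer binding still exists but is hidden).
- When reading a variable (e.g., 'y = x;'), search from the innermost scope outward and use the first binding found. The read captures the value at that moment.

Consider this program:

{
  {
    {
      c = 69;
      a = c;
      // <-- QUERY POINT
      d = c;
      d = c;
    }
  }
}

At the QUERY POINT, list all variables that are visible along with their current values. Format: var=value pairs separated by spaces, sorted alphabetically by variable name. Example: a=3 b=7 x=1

Step 1: enter scope (depth=1)
Step 2: enter scope (depth=2)
Step 3: enter scope (depth=3)
Step 4: declare c=69 at depth 3
Step 5: declare a=(read c)=69 at depth 3
Visible at query point: a=69 c=69

Answer: a=69 c=69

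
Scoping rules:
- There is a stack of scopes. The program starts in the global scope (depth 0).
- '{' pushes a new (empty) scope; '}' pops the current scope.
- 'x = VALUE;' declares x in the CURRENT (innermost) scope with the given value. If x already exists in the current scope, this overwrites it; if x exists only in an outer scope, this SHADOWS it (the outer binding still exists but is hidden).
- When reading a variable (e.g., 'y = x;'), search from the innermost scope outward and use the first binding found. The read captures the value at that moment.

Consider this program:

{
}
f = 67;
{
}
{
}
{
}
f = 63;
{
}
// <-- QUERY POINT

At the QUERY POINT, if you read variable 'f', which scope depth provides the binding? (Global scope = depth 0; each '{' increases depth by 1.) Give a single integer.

Step 1: enter scope (depth=1)
Step 2: exit scope (depth=0)
Step 3: declare f=67 at depth 0
Step 4: enter scope (depth=1)
Step 5: exit scope (depth=0)
Step 6: enter scope (depth=1)
Step 7: exit scope (depth=0)
Step 8: enter scope (depth=1)
Step 9: exit scope (depth=0)
Step 10: declare f=63 at depth 0
Step 11: enter scope (depth=1)
Step 12: exit scope (depth=0)
Visible at query point: f=63

Answer: 0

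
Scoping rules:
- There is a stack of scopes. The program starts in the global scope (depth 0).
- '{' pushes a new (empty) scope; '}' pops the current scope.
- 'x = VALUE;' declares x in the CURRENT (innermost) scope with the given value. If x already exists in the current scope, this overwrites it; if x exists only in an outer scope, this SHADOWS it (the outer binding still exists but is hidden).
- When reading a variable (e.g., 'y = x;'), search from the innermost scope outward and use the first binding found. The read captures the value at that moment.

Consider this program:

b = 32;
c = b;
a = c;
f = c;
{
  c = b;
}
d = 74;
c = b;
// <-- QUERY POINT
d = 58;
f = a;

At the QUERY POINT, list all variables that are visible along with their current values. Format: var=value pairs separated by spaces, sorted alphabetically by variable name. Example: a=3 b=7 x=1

Step 1: declare b=32 at depth 0
Step 2: declare c=(read b)=32 at depth 0
Step 3: declare a=(read c)=32 at depth 0
Step 4: declare f=(read c)=32 at depth 0
Step 5: enter scope (depth=1)
Step 6: declare c=(read b)=32 at depth 1
Step 7: exit scope (depth=0)
Step 8: declare d=74 at depth 0
Step 9: declare c=(read b)=32 at depth 0
Visible at query point: a=32 b=32 c=32 d=74 f=32

Answer: a=32 b=32 c=32 d=74 f=32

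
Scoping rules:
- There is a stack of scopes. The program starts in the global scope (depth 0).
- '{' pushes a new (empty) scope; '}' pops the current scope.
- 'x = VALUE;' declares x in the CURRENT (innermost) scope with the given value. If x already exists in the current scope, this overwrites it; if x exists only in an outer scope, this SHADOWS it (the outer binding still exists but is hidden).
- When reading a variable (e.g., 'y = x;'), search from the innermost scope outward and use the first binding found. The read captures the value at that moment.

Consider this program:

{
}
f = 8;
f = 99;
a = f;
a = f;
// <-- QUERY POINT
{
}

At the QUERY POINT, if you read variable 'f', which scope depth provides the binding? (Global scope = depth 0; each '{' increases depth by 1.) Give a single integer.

Step 1: enter scope (depth=1)
Step 2: exit scope (depth=0)
Step 3: declare f=8 at depth 0
Step 4: declare f=99 at depth 0
Step 5: declare a=(read f)=99 at depth 0
Step 6: declare a=(read f)=99 at depth 0
Visible at query point: a=99 f=99

Answer: 0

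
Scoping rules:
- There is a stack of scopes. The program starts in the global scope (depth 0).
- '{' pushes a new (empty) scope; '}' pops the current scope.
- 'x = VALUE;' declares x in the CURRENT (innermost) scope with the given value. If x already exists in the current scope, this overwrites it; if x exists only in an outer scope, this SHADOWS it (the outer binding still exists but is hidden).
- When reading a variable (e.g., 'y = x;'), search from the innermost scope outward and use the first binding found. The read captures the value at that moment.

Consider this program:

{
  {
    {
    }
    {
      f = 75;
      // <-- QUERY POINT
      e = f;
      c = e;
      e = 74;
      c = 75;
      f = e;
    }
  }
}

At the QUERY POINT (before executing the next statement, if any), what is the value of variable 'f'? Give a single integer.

Step 1: enter scope (depth=1)
Step 2: enter scope (depth=2)
Step 3: enter scope (depth=3)
Step 4: exit scope (depth=2)
Step 5: enter scope (depth=3)
Step 6: declare f=75 at depth 3
Visible at query point: f=75

Answer: 75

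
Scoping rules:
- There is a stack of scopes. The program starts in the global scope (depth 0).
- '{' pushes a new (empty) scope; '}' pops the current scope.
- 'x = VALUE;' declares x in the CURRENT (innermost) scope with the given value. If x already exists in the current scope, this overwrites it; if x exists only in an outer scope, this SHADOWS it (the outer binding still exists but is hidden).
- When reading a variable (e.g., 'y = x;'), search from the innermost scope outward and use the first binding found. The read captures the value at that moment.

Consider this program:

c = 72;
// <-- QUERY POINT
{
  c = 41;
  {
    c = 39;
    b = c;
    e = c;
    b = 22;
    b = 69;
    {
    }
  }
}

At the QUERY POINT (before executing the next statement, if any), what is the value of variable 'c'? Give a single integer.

Step 1: declare c=72 at depth 0
Visible at query point: c=72

Answer: 72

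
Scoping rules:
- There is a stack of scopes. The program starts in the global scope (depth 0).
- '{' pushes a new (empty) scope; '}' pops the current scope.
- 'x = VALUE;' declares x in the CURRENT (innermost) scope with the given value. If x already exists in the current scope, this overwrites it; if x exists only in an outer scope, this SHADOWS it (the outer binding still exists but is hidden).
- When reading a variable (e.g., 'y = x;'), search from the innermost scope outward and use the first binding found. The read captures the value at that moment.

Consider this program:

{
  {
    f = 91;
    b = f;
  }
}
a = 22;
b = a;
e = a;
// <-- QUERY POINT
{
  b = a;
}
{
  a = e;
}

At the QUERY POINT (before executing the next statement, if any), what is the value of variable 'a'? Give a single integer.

Answer: 22

Derivation:
Step 1: enter scope (depth=1)
Step 2: enter scope (depth=2)
Step 3: declare f=91 at depth 2
Step 4: declare b=(read f)=91 at depth 2
Step 5: exit scope (depth=1)
Step 6: exit scope (depth=0)
Step 7: declare a=22 at depth 0
Step 8: declare b=(read a)=22 at depth 0
Step 9: declare e=(read a)=22 at depth 0
Visible at query point: a=22 b=22 e=22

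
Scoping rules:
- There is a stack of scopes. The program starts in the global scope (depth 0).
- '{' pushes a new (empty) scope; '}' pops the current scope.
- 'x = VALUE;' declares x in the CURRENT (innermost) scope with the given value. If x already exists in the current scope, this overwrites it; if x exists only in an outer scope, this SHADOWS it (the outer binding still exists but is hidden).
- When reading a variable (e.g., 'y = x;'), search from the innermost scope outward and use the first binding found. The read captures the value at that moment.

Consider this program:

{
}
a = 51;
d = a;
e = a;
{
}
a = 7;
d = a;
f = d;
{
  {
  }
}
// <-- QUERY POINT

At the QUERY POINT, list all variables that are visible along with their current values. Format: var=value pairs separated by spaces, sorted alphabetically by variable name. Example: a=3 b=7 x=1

Step 1: enter scope (depth=1)
Step 2: exit scope (depth=0)
Step 3: declare a=51 at depth 0
Step 4: declare d=(read a)=51 at depth 0
Step 5: declare e=(read a)=51 at depth 0
Step 6: enter scope (depth=1)
Step 7: exit scope (depth=0)
Step 8: declare a=7 at depth 0
Step 9: declare d=(read a)=7 at depth 0
Step 10: declare f=(read d)=7 at depth 0
Step 11: enter scope (depth=1)
Step 12: enter scope (depth=2)
Step 13: exit scope (depth=1)
Step 14: exit scope (depth=0)
Visible at query point: a=7 d=7 e=51 f=7

Answer: a=7 d=7 e=51 f=7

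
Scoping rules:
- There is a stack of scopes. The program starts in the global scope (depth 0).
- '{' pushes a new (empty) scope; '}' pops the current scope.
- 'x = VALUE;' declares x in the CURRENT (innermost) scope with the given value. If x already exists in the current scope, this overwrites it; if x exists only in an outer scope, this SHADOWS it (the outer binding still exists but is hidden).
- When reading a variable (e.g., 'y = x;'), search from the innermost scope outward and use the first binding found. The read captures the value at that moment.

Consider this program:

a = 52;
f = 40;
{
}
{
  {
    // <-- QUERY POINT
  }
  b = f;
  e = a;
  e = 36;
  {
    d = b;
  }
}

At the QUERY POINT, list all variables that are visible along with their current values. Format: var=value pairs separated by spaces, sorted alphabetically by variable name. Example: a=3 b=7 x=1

Step 1: declare a=52 at depth 0
Step 2: declare f=40 at depth 0
Step 3: enter scope (depth=1)
Step 4: exit scope (depth=0)
Step 5: enter scope (depth=1)
Step 6: enter scope (depth=2)
Visible at query point: a=52 f=40

Answer: a=52 f=40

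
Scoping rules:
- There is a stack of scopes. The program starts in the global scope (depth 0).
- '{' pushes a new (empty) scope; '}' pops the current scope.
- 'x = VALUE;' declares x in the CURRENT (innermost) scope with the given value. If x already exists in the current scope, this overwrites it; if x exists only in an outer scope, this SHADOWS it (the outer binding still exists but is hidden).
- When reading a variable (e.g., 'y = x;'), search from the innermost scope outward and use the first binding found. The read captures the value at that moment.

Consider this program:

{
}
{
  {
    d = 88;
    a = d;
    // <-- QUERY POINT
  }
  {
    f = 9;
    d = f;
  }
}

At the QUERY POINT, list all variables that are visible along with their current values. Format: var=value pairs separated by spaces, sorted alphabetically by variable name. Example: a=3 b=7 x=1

Answer: a=88 d=88

Derivation:
Step 1: enter scope (depth=1)
Step 2: exit scope (depth=0)
Step 3: enter scope (depth=1)
Step 4: enter scope (depth=2)
Step 5: declare d=88 at depth 2
Step 6: declare a=(read d)=88 at depth 2
Visible at query point: a=88 d=88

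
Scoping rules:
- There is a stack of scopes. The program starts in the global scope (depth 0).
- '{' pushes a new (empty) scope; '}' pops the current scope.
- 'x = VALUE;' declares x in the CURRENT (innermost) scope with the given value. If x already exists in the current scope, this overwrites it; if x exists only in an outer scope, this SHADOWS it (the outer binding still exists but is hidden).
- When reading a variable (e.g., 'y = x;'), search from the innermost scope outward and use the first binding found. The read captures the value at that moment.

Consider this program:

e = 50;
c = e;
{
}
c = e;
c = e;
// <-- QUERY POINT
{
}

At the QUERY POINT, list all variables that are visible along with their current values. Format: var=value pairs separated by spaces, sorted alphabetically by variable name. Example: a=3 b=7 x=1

Answer: c=50 e=50

Derivation:
Step 1: declare e=50 at depth 0
Step 2: declare c=(read e)=50 at depth 0
Step 3: enter scope (depth=1)
Step 4: exit scope (depth=0)
Step 5: declare c=(read e)=50 at depth 0
Step 6: declare c=(read e)=50 at depth 0
Visible at query point: c=50 e=50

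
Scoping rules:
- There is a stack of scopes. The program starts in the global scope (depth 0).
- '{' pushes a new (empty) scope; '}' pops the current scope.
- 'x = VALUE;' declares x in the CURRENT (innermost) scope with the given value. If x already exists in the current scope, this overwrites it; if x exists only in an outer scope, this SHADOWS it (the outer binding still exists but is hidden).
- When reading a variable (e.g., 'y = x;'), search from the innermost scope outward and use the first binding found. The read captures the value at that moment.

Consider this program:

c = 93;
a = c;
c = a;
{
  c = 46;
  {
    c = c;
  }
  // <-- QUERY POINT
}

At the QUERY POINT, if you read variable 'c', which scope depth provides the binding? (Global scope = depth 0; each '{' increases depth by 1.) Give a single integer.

Step 1: declare c=93 at depth 0
Step 2: declare a=(read c)=93 at depth 0
Step 3: declare c=(read a)=93 at depth 0
Step 4: enter scope (depth=1)
Step 5: declare c=46 at depth 1
Step 6: enter scope (depth=2)
Step 7: declare c=(read c)=46 at depth 2
Step 8: exit scope (depth=1)
Visible at query point: a=93 c=46

Answer: 1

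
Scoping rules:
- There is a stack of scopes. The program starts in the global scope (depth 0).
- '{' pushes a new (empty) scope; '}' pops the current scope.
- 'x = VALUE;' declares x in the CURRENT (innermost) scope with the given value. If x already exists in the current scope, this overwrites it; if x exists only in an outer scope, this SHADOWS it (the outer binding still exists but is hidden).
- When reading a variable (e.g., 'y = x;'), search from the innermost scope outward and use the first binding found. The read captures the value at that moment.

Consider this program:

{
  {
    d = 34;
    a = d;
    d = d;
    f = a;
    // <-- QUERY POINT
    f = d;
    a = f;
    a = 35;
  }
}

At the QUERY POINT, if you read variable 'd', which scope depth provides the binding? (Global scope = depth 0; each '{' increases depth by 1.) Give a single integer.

Answer: 2

Derivation:
Step 1: enter scope (depth=1)
Step 2: enter scope (depth=2)
Step 3: declare d=34 at depth 2
Step 4: declare a=(read d)=34 at depth 2
Step 5: declare d=(read d)=34 at depth 2
Step 6: declare f=(read a)=34 at depth 2
Visible at query point: a=34 d=34 f=34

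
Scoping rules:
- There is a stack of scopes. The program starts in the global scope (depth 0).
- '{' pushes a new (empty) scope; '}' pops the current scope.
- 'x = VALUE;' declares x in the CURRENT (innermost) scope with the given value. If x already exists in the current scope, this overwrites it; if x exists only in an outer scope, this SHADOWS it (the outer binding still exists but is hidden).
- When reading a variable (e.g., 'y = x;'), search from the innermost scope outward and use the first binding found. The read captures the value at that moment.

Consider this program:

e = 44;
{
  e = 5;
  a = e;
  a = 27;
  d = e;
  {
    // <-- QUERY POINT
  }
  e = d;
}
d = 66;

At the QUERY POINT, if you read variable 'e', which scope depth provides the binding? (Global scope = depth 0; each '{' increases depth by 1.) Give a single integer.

Answer: 1

Derivation:
Step 1: declare e=44 at depth 0
Step 2: enter scope (depth=1)
Step 3: declare e=5 at depth 1
Step 4: declare a=(read e)=5 at depth 1
Step 5: declare a=27 at depth 1
Step 6: declare d=(read e)=5 at depth 1
Step 7: enter scope (depth=2)
Visible at query point: a=27 d=5 e=5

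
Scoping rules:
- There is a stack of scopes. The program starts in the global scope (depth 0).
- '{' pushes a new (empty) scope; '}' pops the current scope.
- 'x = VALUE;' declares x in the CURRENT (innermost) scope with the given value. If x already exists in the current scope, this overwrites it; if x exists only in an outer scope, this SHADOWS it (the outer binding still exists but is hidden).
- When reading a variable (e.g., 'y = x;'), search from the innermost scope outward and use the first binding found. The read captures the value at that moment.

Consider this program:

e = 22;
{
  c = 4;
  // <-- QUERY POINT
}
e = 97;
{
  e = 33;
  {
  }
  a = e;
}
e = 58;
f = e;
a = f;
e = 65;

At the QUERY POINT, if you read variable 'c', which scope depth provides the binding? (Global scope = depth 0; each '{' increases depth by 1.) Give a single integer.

Answer: 1

Derivation:
Step 1: declare e=22 at depth 0
Step 2: enter scope (depth=1)
Step 3: declare c=4 at depth 1
Visible at query point: c=4 e=22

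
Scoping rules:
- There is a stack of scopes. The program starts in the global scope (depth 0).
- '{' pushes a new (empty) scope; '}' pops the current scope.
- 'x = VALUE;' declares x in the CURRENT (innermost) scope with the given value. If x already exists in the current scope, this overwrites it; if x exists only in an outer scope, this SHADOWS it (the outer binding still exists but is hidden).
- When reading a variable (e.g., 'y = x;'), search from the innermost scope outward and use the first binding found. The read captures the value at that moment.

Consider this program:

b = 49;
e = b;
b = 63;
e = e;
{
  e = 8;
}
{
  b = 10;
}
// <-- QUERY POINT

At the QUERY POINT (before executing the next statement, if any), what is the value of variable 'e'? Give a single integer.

Answer: 49

Derivation:
Step 1: declare b=49 at depth 0
Step 2: declare e=(read b)=49 at depth 0
Step 3: declare b=63 at depth 0
Step 4: declare e=(read e)=49 at depth 0
Step 5: enter scope (depth=1)
Step 6: declare e=8 at depth 1
Step 7: exit scope (depth=0)
Step 8: enter scope (depth=1)
Step 9: declare b=10 at depth 1
Step 10: exit scope (depth=0)
Visible at query point: b=63 e=49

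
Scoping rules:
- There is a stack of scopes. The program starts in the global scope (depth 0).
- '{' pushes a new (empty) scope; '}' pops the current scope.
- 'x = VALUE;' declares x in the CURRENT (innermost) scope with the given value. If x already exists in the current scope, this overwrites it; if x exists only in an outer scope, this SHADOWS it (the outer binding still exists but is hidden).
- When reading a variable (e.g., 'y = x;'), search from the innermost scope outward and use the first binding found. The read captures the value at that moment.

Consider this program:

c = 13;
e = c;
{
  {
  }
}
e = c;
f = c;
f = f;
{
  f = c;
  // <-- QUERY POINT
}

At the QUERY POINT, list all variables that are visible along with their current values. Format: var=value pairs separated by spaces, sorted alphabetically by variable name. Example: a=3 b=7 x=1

Answer: c=13 e=13 f=13

Derivation:
Step 1: declare c=13 at depth 0
Step 2: declare e=(read c)=13 at depth 0
Step 3: enter scope (depth=1)
Step 4: enter scope (depth=2)
Step 5: exit scope (depth=1)
Step 6: exit scope (depth=0)
Step 7: declare e=(read c)=13 at depth 0
Step 8: declare f=(read c)=13 at depth 0
Step 9: declare f=(read f)=13 at depth 0
Step 10: enter scope (depth=1)
Step 11: declare f=(read c)=13 at depth 1
Visible at query point: c=13 e=13 f=13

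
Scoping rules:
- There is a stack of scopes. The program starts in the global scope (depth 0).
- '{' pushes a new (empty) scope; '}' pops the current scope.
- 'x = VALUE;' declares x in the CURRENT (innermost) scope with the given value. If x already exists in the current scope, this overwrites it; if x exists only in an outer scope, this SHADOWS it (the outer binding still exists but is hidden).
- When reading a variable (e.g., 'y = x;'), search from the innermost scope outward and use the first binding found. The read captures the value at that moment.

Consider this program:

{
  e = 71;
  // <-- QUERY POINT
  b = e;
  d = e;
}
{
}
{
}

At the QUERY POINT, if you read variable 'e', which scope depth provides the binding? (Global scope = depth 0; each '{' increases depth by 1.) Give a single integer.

Step 1: enter scope (depth=1)
Step 2: declare e=71 at depth 1
Visible at query point: e=71

Answer: 1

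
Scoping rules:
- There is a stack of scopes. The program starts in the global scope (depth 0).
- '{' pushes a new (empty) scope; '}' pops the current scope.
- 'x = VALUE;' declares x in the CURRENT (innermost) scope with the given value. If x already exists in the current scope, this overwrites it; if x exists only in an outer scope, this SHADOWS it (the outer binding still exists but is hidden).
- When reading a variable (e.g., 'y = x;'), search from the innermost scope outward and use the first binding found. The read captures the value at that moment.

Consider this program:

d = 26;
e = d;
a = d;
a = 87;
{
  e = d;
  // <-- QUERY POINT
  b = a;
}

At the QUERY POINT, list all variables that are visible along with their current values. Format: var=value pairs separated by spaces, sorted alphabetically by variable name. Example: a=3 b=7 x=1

Step 1: declare d=26 at depth 0
Step 2: declare e=(read d)=26 at depth 0
Step 3: declare a=(read d)=26 at depth 0
Step 4: declare a=87 at depth 0
Step 5: enter scope (depth=1)
Step 6: declare e=(read d)=26 at depth 1
Visible at query point: a=87 d=26 e=26

Answer: a=87 d=26 e=26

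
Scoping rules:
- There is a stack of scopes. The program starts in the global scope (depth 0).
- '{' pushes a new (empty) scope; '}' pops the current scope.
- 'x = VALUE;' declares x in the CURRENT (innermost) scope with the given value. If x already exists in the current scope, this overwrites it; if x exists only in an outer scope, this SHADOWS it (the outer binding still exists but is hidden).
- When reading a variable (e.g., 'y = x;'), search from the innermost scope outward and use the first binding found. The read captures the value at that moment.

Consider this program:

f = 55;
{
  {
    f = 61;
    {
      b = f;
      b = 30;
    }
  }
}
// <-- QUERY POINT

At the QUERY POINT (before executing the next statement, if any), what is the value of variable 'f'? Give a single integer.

Answer: 55

Derivation:
Step 1: declare f=55 at depth 0
Step 2: enter scope (depth=1)
Step 3: enter scope (depth=2)
Step 4: declare f=61 at depth 2
Step 5: enter scope (depth=3)
Step 6: declare b=(read f)=61 at depth 3
Step 7: declare b=30 at depth 3
Step 8: exit scope (depth=2)
Step 9: exit scope (depth=1)
Step 10: exit scope (depth=0)
Visible at query point: f=55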